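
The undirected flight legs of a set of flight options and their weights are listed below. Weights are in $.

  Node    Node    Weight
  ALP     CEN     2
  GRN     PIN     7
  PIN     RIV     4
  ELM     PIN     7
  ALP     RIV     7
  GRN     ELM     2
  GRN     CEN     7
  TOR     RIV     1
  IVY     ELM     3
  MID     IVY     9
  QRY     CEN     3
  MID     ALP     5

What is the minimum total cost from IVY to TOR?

$15

Enumerating some paths:
IVY - MID - ALP - RIV - TOR: 9+5+7+1 = 22
IVY - ELM - GRN - PIN - RIV - TOR: 3+2+7+4+1 = 17
IVY - ELM - PIN - RIV - TOR: 3+7+4+1 = 15
IVY - ELM - GRN - CEN - ALP - RIV - TOR: 3+2+7+2+7+1 = 22
Cheapest is IVY - ELM - PIN - RIV - TOR at $15.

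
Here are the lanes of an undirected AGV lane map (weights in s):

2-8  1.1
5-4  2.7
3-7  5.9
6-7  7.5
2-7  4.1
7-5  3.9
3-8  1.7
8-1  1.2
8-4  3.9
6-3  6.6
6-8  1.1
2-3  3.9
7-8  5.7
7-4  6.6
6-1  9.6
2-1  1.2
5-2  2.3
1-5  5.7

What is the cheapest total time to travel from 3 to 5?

5.1 s

Settle nodes by increasing distance from 3:
3: 0
8: 1.7  (via 3)
2: 2.8  (via 8)
6: 2.8  (via 8)
1: 2.9  (via 8)
5: 5.1  (via 2)
Shortest route: 3–8–2–5 = 5.1 s.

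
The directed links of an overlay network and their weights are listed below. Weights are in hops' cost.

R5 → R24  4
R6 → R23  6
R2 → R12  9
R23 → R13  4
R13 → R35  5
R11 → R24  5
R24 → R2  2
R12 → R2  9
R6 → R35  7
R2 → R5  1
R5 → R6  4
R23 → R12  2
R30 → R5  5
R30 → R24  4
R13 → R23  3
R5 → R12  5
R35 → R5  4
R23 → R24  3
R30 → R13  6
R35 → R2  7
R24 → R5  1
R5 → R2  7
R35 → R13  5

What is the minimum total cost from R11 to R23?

16 hops' cost

Settle nodes by increasing distance from R11:
R11: 0
R24: 5  (via R11)
R5: 6  (via R24)
R2: 7  (via R24)
R6: 10  (via R5)
R12: 11  (via R5)
R23: 16  (via R6)
Shortest route: R11–R24–R5–R6–R23 = 16 hops' cost.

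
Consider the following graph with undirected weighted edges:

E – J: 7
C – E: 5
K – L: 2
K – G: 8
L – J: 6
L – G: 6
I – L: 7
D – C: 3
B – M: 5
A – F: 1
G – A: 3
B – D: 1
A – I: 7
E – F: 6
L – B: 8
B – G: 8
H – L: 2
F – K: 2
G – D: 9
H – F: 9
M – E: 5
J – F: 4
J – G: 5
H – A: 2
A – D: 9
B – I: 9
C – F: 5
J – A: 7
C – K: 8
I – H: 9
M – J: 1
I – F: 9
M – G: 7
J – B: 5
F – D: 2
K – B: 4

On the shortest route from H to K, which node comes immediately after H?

L

Candidate routes:
H–A–F–K: 2+1+2 = 5
H–L–K: 2+2 = 4
Cheapest is H–L–K at 4.
So from H the first move is to L.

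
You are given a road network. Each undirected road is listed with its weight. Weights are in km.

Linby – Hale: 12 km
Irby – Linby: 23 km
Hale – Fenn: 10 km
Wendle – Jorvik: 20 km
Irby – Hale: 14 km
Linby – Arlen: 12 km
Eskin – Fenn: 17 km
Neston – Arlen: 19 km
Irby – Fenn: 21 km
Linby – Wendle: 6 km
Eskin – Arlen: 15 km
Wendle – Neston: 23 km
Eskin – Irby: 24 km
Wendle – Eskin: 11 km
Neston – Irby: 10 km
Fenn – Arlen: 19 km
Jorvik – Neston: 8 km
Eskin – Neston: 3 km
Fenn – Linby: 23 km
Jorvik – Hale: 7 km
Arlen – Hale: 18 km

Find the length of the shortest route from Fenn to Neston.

Candidate routes:
Fenn–Eskin–Neston: 17+3 = 20
Fenn–Hale–Jorvik–Neston: 10+7+8 = 25
The minimum is 20 km via Fenn–Eskin–Neston.

20 km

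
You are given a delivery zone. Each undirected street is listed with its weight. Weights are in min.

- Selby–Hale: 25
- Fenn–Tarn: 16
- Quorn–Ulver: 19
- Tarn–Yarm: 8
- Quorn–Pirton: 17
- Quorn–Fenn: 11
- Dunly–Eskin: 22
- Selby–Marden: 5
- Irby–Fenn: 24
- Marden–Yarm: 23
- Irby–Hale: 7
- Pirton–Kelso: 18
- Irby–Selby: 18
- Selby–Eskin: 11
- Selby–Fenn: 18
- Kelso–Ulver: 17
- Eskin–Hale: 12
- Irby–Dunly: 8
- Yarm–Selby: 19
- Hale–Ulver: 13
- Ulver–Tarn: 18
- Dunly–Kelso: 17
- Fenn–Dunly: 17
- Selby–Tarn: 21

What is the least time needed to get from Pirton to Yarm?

52 min

Compare a few routes:
Pirton–Kelso–Ulver–Tarn–Yarm: 18+17+18+8 = 61
Pirton–Quorn–Fenn–Tarn–Yarm: 17+11+16+8 = 52
Pirton–Quorn–Ulver–Tarn–Yarm: 17+19+18+8 = 62
The minimum is 52 min via Pirton–Quorn–Fenn–Tarn–Yarm.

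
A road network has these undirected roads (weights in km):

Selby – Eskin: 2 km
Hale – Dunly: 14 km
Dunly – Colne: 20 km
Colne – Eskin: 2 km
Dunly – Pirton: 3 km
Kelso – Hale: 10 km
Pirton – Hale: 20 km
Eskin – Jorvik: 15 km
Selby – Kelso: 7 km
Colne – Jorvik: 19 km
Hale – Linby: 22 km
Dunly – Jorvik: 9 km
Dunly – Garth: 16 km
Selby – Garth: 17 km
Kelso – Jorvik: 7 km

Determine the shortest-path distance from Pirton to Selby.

Candidate routes:
Pirton - Dunly - Colne - Eskin - Selby: 3+20+2+2 = 27
Pirton - Dunly - Jorvik - Eskin - Selby: 3+9+15+2 = 29
Pirton - Dunly - Jorvik - Kelso - Selby: 3+9+7+7 = 26
Cheapest is Pirton - Dunly - Jorvik - Kelso - Selby at 26 km.

26 km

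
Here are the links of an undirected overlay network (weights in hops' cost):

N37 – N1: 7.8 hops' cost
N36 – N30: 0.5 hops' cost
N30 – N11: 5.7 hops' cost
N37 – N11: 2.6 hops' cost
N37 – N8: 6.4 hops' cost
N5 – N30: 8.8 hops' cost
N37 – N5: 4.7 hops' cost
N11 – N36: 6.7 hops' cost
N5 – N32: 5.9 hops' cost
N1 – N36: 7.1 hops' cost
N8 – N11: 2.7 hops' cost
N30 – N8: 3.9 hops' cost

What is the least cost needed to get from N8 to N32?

Candidate routes:
N8 → N37 → N5 → N32: 6.4+4.7+5.9 = 17
N8 → N11 → N37 → N5 → N32: 2.7+2.6+4.7+5.9 = 15.9
N8 → N30 → N11 → N37 → N5 → N32: 3.9+5.7+2.6+4.7+5.9 = 22.8
N8 → N30 → N5 → N32: 3.9+8.8+5.9 = 18.6
Cheapest is N8 → N11 → N37 → N5 → N32 at 15.9 hops' cost.

15.9 hops' cost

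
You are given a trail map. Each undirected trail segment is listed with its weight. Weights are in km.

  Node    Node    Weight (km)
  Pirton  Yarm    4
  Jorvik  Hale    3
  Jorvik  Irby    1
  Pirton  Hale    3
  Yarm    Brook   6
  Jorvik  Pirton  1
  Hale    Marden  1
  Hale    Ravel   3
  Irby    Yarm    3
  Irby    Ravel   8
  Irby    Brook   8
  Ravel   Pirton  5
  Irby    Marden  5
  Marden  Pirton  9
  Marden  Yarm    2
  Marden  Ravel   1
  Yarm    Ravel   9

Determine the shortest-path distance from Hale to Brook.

9 km

Shortest distances from Hale:
Hale: 0
Marden: 1  (via Hale)
Ravel: 2  (via Marden)
Pirton: 3  (via Hale)
Yarm: 3  (via Marden)
Jorvik: 3  (via Hale)
Irby: 4  (via Jorvik)
Brook: 9  (via Yarm)
Shortest route: Hale → Marden → Yarm → Brook = 9 km.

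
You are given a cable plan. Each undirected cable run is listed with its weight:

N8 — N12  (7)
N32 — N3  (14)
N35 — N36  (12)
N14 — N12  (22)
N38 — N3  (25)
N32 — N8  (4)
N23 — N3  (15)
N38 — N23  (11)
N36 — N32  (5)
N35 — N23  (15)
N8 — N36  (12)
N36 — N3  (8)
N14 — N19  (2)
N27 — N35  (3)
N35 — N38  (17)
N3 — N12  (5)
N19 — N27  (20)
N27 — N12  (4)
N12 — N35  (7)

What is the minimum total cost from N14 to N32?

33

Enumerating some paths:
N14 - N19 - N27 - N12 - N8 - N32: 2+20+4+7+4 = 37
N14 - N12 - N8 - N32: 22+7+4 = 33
The minimum is 33 via N14 - N12 - N8 - N32.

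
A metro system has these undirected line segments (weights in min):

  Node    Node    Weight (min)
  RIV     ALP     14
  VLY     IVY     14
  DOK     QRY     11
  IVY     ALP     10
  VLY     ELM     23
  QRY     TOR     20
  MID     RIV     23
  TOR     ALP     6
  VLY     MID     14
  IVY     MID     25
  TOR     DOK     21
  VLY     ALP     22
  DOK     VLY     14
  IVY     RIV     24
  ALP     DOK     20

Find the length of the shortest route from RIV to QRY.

40 min

Running Dijkstra from RIV:
RIV: 0
ALP: 14  (via RIV)
TOR: 20  (via ALP)
MID: 23  (via RIV)
IVY: 24  (via RIV)
DOK: 34  (via ALP)
VLY: 36  (via ALP)
QRY: 40  (via TOR)
Shortest route: RIV–ALP–TOR–QRY = 40 min.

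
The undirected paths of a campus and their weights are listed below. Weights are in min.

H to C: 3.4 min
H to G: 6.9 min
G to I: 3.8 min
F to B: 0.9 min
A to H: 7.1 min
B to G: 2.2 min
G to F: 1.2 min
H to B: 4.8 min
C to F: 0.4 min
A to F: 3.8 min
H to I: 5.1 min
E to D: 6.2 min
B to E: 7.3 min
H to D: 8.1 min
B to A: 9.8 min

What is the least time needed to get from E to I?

Enumerating some paths:
E → B → F → G → I: 7.3+0.9+1.2+3.8 = 13.2
E → B → G → I: 7.3+2.2+3.8 = 13.3
Cheapest is E → B → F → G → I at 13.2 min.

13.2 min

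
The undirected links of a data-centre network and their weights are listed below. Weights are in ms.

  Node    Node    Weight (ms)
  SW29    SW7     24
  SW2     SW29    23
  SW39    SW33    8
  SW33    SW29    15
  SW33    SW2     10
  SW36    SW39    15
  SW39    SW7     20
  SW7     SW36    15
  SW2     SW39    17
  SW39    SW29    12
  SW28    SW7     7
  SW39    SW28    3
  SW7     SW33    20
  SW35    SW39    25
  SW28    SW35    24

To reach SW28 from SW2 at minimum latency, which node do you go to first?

Compare a few routes:
SW2 - SW39 - SW28: 17+3 = 20
SW2 - SW33 - SW7 - SW28: 10+20+7 = 37
SW2 - SW33 - SW39 - SW28: 10+8+3 = 21
The minimum is 20 ms via SW2 - SW39 - SW28.
So from SW2 the first move is to SW39.

SW39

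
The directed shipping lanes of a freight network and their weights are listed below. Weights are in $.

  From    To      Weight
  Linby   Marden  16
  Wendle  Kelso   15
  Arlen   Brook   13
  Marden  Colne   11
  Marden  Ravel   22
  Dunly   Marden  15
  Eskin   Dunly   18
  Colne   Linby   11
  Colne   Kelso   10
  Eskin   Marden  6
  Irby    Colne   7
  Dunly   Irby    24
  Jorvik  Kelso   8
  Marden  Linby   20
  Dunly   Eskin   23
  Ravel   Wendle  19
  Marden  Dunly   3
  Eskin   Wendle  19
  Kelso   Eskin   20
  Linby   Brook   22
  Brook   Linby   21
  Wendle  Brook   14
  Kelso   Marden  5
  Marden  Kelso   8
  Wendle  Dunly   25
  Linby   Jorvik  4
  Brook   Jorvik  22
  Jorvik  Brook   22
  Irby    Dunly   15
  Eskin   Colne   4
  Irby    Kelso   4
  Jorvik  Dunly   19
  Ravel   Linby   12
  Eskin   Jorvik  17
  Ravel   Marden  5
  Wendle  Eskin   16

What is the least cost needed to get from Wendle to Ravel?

Candidate routes:
Wendle–Eskin–Marden–Ravel: 16+6+22 = 44
Wendle–Eskin–Colne–Kelso–Marden–Ravel: 16+4+10+5+22 = 57
Wendle–Kelso–Marden–Ravel: 15+5+22 = 42
Cheapest is Wendle–Kelso–Marden–Ravel at $42.

$42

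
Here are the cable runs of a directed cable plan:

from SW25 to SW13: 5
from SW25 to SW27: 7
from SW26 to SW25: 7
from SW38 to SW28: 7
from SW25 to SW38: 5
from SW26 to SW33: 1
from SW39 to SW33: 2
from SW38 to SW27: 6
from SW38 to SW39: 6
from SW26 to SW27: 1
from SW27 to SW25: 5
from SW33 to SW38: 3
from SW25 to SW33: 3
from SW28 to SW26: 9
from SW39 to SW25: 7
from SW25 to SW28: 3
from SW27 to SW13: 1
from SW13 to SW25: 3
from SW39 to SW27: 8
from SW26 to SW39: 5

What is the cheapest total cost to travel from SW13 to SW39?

Shortest distances from SW13:
SW13: 0
SW25: 3  (via SW13)
SW28: 6  (via SW25)
SW33: 6  (via SW25)
SW38: 8  (via SW25)
SW27: 10  (via SW25)
SW39: 14  (via SW38)
Shortest route: SW13 → SW25 → SW38 → SW39 = 14.

14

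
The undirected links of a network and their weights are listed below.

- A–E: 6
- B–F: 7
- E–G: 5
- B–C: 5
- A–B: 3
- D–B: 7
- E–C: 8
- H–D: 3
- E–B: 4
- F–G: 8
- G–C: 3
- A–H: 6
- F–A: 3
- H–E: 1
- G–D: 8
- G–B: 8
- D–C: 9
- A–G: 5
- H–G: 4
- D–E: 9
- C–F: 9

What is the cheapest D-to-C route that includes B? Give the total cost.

Shortest D→B: D → B = 7
Best B to C: B → C costing 5
Total via B: 7 + 5 = 12.

12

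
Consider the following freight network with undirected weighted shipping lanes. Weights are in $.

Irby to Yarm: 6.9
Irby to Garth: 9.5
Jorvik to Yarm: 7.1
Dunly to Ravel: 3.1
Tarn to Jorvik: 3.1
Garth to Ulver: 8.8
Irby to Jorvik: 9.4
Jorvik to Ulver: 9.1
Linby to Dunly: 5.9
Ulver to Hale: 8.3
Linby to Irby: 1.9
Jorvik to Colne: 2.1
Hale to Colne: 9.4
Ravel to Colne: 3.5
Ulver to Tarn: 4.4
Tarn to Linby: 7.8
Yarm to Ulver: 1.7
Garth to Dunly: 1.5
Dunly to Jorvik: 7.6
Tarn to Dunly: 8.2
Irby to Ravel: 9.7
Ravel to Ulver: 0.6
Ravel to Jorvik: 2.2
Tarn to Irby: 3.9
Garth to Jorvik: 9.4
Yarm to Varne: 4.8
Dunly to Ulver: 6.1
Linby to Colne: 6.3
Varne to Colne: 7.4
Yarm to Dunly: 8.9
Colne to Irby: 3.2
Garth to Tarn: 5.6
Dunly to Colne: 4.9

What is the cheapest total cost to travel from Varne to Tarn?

$10.9

Running Dijkstra from Varne:
Varne: 0
Yarm: 4.8  (via Varne)
Ulver: 6.5  (via Yarm)
Ravel: 7.1  (via Ulver)
Colne: 7.4  (via Varne)
Jorvik: 9.3  (via Ravel)
Dunly: 10.2  (via Ravel)
Irby: 10.6  (via Colne)
Tarn: 10.9  (via Ulver)
Shortest route: Varne–Yarm–Ulver–Tarn = $10.9.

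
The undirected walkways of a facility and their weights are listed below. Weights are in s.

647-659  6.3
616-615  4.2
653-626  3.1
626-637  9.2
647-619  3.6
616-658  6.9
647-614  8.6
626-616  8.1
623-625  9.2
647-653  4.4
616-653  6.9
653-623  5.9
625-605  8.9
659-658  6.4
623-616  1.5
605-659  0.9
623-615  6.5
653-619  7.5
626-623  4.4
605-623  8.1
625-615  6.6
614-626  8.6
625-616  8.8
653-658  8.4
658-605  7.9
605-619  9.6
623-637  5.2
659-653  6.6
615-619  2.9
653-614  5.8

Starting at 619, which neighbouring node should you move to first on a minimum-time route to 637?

Compare a few routes:
619 - 615 - 623 - 637: 2.9+6.5+5.2 = 14.6
619 - 653 - 623 - 637: 7.5+5.9+5.2 = 18.6
619 - 647 - 653 - 623 - 637: 3.6+4.4+5.9+5.2 = 19.1
619 - 615 - 616 - 623 - 637: 2.9+4.2+1.5+5.2 = 13.8
Cheapest is 619 - 615 - 616 - 623 - 637 at 13.8 s.
So from 619 the first move is to 615.

615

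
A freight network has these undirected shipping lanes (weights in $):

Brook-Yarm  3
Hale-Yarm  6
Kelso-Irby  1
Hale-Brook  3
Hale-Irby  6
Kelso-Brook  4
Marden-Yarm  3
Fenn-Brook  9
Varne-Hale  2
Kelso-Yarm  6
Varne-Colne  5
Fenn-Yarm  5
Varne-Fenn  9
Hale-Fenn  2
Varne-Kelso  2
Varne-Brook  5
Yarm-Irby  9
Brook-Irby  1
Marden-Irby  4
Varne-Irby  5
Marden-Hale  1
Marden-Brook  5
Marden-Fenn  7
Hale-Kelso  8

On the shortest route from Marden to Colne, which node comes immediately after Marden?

Enumerating some paths:
Marden → Hale → Brook → Irby → Kelso → Varne → Colne: 1+3+1+1+2+5 = 13
Marden → Irby → Kelso → Varne → Colne: 4+1+2+5 = 12
Marden → Hale → Varne → Colne: 1+2+5 = 8
Cheapest is Marden → Hale → Varne → Colne at $8.
So from Marden the first move is to Hale.

Hale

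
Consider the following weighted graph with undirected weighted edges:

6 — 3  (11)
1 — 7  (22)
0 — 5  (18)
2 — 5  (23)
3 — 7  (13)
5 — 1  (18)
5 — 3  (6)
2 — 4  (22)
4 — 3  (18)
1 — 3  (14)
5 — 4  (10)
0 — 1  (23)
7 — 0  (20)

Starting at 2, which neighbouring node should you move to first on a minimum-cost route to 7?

Compare a few routes:
2 - 5 - 3 - 7: 23+6+13 = 42
2 - 4 - 5 - 3 - 7: 22+10+6+13 = 51
The minimum is 42 via 2 - 5 - 3 - 7.
So from 2 the first move is to 5.

5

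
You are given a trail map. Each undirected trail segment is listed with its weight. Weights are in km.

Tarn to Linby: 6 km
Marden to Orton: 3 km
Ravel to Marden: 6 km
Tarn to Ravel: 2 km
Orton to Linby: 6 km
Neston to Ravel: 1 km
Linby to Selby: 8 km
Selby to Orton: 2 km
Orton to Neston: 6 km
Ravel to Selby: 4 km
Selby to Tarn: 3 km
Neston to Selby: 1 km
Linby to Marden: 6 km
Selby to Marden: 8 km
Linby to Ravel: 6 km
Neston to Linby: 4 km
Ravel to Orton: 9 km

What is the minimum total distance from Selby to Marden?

Settle nodes by increasing distance from Selby:
Selby: 0
Neston: 1  (via Selby)
Ravel: 2  (via Neston)
Orton: 2  (via Selby)
Tarn: 3  (via Selby)
Linby: 5  (via Neston)
Marden: 5  (via Orton)
Shortest route: Selby → Orton → Marden = 5 km.

5 km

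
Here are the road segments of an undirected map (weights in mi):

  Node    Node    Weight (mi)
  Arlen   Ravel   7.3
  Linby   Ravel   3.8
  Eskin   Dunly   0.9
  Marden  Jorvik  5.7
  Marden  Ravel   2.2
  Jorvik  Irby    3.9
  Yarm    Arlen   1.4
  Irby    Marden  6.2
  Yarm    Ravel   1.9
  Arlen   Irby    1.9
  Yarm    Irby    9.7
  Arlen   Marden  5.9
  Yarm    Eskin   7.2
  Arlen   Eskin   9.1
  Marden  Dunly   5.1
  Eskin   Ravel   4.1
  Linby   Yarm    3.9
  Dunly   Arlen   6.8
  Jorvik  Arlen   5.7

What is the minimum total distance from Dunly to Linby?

Settle nodes by increasing distance from Dunly:
Dunly: 0
Eskin: 0.9  (via Dunly)
Ravel: 5  (via Eskin)
Marden: 5.1  (via Dunly)
Arlen: 6.8  (via Dunly)
Yarm: 6.9  (via Ravel)
Irby: 8.7  (via Arlen)
Linby: 8.8  (via Ravel)
Shortest route: Dunly → Eskin → Ravel → Linby = 8.8 mi.

8.8 mi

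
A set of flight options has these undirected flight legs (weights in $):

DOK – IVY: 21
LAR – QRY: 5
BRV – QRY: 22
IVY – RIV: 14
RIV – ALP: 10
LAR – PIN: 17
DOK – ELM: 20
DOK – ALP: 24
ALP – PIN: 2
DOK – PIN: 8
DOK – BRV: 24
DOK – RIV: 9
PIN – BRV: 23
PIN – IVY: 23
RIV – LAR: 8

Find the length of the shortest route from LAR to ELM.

Compare a few routes:
LAR–PIN–DOK–ELM: 17+8+20 = 45
LAR–RIV–DOK–ELM: 8+9+20 = 37
The minimum is $37 via LAR–RIV–DOK–ELM.

$37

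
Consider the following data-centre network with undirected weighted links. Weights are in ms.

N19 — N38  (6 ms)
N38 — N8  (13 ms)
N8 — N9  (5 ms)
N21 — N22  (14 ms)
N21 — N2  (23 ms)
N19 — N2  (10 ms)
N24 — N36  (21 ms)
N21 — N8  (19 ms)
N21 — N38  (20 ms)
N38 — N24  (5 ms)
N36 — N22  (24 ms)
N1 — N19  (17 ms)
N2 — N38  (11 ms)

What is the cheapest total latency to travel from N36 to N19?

Settle nodes by increasing distance from N36:
N36: 0
N24: 21  (via N36)
N22: 24  (via N36)
N38: 26  (via N24)
N19: 32  (via N38)
Shortest route: N36–N24–N38–N19 = 32 ms.

32 ms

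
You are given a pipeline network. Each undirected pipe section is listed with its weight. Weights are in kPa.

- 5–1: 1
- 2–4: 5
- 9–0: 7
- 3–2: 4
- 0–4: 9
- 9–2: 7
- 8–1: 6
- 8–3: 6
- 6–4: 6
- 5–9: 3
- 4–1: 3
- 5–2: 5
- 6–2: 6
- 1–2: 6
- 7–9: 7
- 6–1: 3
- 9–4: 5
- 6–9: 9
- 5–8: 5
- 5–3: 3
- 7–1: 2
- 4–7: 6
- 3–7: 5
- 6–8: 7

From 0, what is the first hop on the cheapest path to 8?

Candidate routes:
0 - 9 - 5 - 1 - 8: 7+3+1+6 = 17
0 - 9 - 5 - 8: 7+3+5 = 15
Cheapest is 0 - 9 - 5 - 8 at 15 kPa.
So from 0 the first move is to 9.

9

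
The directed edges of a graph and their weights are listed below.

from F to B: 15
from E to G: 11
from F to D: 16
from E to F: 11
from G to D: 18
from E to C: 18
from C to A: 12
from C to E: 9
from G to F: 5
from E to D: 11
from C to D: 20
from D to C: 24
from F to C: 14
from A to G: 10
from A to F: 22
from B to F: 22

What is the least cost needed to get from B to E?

Enumerating some paths:
B → F → C → E: 22+14+9 = 45
B → F → D → C → E: 22+16+24+9 = 71
Cheapest is B → F → C → E at 45.

45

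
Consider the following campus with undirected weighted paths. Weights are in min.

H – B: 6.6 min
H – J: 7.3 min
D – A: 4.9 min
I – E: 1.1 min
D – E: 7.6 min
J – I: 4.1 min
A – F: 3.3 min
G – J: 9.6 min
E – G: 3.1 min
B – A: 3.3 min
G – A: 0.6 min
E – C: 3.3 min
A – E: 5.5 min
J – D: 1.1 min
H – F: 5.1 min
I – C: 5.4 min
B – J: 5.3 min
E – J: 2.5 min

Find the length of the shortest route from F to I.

8.1 min

Enumerating some paths:
F–A–E–I: 3.3+5.5+1.1 = 9.9
F–A–G–E–I: 3.3+0.6+3.1+1.1 = 8.1
F–A–D–J–I: 3.3+4.9+1.1+4.1 = 13.4
F–A–D–J–E–I: 3.3+4.9+1.1+2.5+1.1 = 12.9
Cheapest is F–A–G–E–I at 8.1 min.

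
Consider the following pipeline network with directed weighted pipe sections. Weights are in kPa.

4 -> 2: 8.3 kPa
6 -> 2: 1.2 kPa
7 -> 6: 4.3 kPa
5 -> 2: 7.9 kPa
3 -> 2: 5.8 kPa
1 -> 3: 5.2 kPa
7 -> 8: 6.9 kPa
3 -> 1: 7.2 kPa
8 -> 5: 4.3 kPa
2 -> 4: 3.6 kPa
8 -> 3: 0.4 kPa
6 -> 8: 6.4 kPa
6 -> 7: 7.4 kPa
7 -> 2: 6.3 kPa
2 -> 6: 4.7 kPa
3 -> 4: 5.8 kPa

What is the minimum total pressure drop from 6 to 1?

14 kPa

Compare a few routes:
6–8–3–1: 6.4+0.4+7.2 = 14
6–7–8–3–1: 7.4+6.9+0.4+7.2 = 21.9
Cheapest is 6–8–3–1 at 14 kPa.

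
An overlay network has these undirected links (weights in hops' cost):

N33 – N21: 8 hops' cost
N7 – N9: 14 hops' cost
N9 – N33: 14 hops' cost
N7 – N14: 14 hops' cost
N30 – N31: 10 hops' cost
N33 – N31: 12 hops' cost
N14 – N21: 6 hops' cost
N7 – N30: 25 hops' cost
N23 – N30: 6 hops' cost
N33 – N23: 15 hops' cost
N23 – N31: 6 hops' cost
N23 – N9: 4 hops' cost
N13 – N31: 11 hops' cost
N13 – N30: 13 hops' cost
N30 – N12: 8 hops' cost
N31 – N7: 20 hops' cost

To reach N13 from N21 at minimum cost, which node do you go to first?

Enumerating some paths:
N21 → N33 → N23 → N31 → N13: 8+15+6+11 = 40
N21 → N33 → N23 → N30 → N13: 8+15+6+13 = 42
N21 → N33 → N31 → N13: 8+12+11 = 31
Cheapest is N21 → N33 → N31 → N13 at 31 hops' cost.
So from N21 the first move is to N33.

N33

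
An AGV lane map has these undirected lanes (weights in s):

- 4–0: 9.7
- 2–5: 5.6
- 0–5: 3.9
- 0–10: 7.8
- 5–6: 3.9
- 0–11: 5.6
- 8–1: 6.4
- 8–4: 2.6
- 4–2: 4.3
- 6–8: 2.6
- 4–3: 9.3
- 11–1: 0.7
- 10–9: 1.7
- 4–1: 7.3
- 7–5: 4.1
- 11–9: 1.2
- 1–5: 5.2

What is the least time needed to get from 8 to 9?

Compare a few routes:
8–1–11–9: 6.4+0.7+1.2 = 8.3
8–6–5–1–11–9: 2.6+3.9+5.2+0.7+1.2 = 13.6
8–6–5–0–11–9: 2.6+3.9+3.9+5.6+1.2 = 17.2
8–4–1–11–9: 2.6+7.3+0.7+1.2 = 11.8
Cheapest is 8–1–11–9 at 8.3 s.

8.3 s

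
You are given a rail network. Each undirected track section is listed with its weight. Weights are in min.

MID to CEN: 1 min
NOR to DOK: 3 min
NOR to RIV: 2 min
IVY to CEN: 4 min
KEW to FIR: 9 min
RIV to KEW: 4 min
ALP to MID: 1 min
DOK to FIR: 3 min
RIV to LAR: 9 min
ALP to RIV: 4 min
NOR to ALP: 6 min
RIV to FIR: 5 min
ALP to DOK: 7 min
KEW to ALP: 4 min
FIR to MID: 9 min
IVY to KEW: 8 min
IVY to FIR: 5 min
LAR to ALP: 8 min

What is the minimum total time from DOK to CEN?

Settle nodes by increasing distance from DOK:
DOK: 0
FIR: 3  (via DOK)
NOR: 3  (via DOK)
RIV: 5  (via NOR)
ALP: 7  (via DOK)
MID: 8  (via ALP)
IVY: 8  (via FIR)
KEW: 9  (via RIV)
CEN: 9  (via MID)
Shortest route: DOK–ALP–MID–CEN = 9 min.

9 min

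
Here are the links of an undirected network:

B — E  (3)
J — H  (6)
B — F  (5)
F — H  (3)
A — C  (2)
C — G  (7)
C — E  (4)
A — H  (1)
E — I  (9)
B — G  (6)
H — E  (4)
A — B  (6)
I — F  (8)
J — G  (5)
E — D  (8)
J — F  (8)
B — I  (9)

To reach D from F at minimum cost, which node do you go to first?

Enumerating some paths:
F–B–E–D: 5+3+8 = 16
F–H–E–D: 3+4+8 = 15
The minimum is 15 via F–H–E–D.
So from F the first move is to H.

H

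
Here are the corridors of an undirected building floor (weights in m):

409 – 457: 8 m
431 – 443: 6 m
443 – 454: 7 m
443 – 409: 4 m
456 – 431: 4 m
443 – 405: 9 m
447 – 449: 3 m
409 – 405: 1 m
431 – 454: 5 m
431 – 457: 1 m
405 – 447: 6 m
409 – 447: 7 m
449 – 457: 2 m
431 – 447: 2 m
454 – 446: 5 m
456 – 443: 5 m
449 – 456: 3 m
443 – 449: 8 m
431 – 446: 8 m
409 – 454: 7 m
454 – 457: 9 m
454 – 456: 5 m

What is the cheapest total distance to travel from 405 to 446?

13 m

Candidate routes:
405 → 409 → 447 → 431 → 446: 1+7+2+8 = 18
405 → 409 → 443 → 454 → 446: 1+4+7+5 = 17
405 → 409 → 454 → 446: 1+7+5 = 13
405 → 447 → 431 → 446: 6+2+8 = 16
Cheapest is 405 → 409 → 454 → 446 at 13 m.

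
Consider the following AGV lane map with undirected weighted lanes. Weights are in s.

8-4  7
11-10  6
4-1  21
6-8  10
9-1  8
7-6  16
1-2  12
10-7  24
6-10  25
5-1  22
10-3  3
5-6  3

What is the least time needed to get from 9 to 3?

61 s

Running Dijkstra from 9:
9: 0
1: 8  (via 9)
2: 20  (via 1)
4: 29  (via 1)
5: 30  (via 1)
6: 33  (via 5)
8: 36  (via 4)
7: 49  (via 6)
10: 58  (via 6)
3: 61  (via 10)
Shortest route: 9–1–5–6–10–3 = 61 s.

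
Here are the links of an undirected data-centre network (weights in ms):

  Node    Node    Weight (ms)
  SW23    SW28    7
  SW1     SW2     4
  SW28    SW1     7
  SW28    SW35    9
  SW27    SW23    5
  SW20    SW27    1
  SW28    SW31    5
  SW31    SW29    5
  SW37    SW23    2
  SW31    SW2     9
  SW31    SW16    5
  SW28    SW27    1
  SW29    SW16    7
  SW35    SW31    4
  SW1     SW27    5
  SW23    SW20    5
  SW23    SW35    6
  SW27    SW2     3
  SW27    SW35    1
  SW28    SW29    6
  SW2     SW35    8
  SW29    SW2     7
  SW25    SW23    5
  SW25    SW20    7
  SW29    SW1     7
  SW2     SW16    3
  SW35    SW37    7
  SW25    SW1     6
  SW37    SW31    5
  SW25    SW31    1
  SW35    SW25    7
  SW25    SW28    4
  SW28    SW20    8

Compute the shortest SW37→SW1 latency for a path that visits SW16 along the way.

17 ms

Shortest SW37→SW16: SW37 → SW31 → SW16 = 10
Shortest SW16→SW1: SW16 → SW2 → SW1 = 7
Total via SW16: 10 + 7 = 17 ms.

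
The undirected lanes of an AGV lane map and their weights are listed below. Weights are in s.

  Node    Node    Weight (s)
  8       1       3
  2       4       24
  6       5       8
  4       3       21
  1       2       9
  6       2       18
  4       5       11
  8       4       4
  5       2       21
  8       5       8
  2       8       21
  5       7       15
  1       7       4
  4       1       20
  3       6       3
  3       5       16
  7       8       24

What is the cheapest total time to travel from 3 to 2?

21 s

Settle nodes by increasing distance from 3:
3: 0
6: 3  (via 3)
5: 11  (via 6)
8: 19  (via 5)
2: 21  (via 6)
Shortest route: 3–6–2 = 21 s.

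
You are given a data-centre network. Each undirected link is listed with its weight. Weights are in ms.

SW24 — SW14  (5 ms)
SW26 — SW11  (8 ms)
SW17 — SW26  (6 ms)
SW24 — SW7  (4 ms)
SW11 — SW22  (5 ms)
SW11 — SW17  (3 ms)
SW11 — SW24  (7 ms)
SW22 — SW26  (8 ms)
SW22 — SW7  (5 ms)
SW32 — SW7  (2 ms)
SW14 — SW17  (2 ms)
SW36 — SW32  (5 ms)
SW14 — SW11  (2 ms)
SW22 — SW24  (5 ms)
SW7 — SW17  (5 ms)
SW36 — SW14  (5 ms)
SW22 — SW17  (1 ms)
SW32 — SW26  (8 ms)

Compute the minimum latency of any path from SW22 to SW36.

Shortest distances from SW22:
SW22: 0
SW17: 1  (via SW22)
SW14: 3  (via SW17)
SW11: 4  (via SW17)
SW24: 5  (via SW22)
SW7: 5  (via SW22)
SW32: 7  (via SW7)
SW26: 7  (via SW17)
SW36: 8  (via SW14)
Shortest route: SW22 → SW17 → SW14 → SW36 = 8 ms.

8 ms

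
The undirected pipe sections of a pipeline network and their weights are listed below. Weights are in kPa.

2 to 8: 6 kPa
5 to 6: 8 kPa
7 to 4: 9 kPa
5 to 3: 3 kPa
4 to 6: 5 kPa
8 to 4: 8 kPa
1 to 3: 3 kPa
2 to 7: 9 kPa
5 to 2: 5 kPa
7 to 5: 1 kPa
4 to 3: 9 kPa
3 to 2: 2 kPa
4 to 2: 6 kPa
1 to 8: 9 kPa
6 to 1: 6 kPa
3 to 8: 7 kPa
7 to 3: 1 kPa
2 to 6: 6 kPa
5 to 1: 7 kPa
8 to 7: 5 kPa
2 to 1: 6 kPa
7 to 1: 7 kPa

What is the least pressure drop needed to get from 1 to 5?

5 kPa

Compare a few routes:
1–3–5: 3+3 = 6
1–7–5: 7+1 = 8
1–3–7–5: 3+1+1 = 5
1–5: 7 = 7
The minimum is 5 kPa via 1–3–7–5.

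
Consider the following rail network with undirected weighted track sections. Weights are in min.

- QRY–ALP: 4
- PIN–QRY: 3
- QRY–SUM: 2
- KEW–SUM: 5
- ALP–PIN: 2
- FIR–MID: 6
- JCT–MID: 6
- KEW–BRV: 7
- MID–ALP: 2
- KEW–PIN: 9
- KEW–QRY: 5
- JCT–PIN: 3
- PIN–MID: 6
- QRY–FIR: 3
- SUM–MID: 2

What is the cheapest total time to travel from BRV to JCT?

Compare a few routes:
BRV–KEW–PIN–JCT: 7+9+3 = 19
BRV–KEW–QRY–PIN–JCT: 7+5+3+3 = 18
BRV–KEW–SUM–MID–JCT: 7+5+2+6 = 20
The minimum is 18 min via BRV–KEW–QRY–PIN–JCT.

18 min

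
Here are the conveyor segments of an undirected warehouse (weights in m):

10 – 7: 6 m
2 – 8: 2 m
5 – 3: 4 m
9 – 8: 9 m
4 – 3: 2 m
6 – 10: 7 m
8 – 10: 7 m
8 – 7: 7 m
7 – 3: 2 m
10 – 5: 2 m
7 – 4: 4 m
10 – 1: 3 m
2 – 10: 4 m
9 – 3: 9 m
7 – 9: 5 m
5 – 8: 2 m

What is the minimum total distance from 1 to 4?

Candidate routes:
1 - 10 - 5 - 3 - 4: 3+2+4+2 = 11
1 - 10 - 7 - 4: 3+6+4 = 13
1 - 10 - 7 - 3 - 4: 3+6+2+2 = 13
Cheapest is 1 - 10 - 5 - 3 - 4 at 11 m.

11 m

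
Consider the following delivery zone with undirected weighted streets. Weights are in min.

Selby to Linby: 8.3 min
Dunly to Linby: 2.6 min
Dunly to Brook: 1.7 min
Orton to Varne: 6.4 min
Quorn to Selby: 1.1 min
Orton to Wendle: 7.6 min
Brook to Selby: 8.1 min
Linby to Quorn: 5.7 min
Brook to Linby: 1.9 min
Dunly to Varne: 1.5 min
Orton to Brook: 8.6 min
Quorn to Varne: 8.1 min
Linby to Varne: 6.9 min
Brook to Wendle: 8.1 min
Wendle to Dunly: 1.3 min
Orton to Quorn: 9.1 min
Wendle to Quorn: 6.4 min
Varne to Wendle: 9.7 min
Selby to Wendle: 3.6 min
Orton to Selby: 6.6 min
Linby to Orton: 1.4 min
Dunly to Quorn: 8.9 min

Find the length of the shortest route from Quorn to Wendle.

Enumerating some paths:
Quorn - Wendle: 6.4 = 6.4
Quorn - Selby - Wendle: 1.1+3.6 = 4.7
Quorn - Dunly - Wendle: 8.9+1.3 = 10.2
Quorn - Linby - Dunly - Wendle: 5.7+2.6+1.3 = 9.6
The minimum is 4.7 min via Quorn - Selby - Wendle.

4.7 min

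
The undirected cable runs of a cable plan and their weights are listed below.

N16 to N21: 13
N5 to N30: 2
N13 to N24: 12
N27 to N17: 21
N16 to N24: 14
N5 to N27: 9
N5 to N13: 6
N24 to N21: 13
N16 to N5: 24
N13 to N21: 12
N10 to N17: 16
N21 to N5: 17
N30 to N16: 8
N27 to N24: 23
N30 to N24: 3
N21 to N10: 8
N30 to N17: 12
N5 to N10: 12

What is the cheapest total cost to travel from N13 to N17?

Compare a few routes:
N13–N24–N30–N17: 12+3+12 = 27
N13–N5–N30–N17: 6+2+12 = 20
Cheapest is N13–N5–N30–N17 at 20.

20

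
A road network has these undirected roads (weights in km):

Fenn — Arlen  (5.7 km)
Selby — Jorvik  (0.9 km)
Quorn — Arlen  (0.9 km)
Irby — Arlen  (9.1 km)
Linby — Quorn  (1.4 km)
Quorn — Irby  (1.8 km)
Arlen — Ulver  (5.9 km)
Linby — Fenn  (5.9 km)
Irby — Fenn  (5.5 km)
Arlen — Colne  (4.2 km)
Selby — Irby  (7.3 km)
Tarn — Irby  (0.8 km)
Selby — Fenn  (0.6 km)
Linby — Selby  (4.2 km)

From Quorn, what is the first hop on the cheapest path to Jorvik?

Linby

Compare a few routes:
Quorn - Arlen - Fenn - Selby - Jorvik: 0.9+5.7+0.6+0.9 = 8.1
Quorn - Linby - Selby - Jorvik: 1.4+4.2+0.9 = 6.5
The minimum is 6.5 km via Quorn - Linby - Selby - Jorvik.
So from Quorn the first move is to Linby.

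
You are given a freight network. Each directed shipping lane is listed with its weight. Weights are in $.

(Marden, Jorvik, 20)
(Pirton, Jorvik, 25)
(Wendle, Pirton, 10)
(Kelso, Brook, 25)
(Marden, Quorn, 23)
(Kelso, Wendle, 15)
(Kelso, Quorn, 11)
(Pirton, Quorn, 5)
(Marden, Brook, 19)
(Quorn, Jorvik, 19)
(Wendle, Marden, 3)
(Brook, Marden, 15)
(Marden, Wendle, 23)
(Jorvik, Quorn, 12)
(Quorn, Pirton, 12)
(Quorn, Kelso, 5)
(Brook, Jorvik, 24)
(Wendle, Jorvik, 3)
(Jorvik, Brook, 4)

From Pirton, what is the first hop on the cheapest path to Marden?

Quorn

Compare a few routes:
Pirton - Jorvik - Brook - Marden: 25+4+15 = 44
Pirton - Quorn - Kelso - Wendle - Jorvik - Brook - Marden: 5+5+15+3+4+15 = 47
Pirton - Quorn - Jorvik - Brook - Marden: 5+19+4+15 = 43
Pirton - Quorn - Kelso - Wendle - Marden: 5+5+15+3 = 28
Cheapest is Pirton - Quorn - Kelso - Wendle - Marden at $28.
So from Pirton the first move is to Quorn.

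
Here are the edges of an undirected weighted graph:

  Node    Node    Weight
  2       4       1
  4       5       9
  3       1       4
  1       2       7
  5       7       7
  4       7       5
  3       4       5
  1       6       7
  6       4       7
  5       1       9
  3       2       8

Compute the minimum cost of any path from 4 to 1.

Enumerating some paths:
4–3–1: 5+4 = 9
4–2–1: 1+7 = 8
The minimum is 8 via 4–2–1.

8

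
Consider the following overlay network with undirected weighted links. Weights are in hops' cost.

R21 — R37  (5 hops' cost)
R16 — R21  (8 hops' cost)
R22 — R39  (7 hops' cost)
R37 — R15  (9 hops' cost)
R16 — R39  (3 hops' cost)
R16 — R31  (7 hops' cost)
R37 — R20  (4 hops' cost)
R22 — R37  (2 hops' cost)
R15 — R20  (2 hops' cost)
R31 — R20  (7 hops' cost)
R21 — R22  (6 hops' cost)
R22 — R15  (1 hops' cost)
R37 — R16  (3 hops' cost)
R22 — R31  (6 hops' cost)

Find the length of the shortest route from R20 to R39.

Settle nodes by increasing distance from R20:
R20: 0
R15: 2  (via R20)
R22: 3  (via R15)
R37: 4  (via R20)
R31: 7  (via R20)
R16: 7  (via R37)
R21: 9  (via R22)
R39: 10  (via R22)
Shortest route: R20–R15–R22–R39 = 10 hops' cost.

10 hops' cost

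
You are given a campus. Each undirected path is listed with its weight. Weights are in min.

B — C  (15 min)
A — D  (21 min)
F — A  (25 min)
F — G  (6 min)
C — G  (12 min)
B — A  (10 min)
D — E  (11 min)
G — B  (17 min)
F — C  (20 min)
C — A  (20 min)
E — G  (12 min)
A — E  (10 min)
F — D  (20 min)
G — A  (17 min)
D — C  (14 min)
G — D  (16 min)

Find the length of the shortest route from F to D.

Shortest distances from F:
F: 0
G: 6  (via F)
C: 18  (via G)
E: 18  (via G)
D: 20  (via F)
Shortest route: F–D = 20 min.

20 min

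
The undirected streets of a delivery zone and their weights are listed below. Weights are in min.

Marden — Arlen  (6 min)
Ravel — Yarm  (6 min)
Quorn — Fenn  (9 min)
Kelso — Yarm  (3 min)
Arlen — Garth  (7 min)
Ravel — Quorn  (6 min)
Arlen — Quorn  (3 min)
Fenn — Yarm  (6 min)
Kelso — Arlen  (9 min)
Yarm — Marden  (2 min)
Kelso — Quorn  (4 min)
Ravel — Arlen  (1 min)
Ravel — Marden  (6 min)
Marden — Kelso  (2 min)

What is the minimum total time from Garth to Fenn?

Settle nodes by increasing distance from Garth:
Garth: 0
Arlen: 7  (via Garth)
Ravel: 8  (via Arlen)
Quorn: 10  (via Arlen)
Marden: 13  (via Arlen)
Kelso: 14  (via Quorn)
Yarm: 14  (via Ravel)
Fenn: 19  (via Quorn)
Shortest route: Garth → Arlen → Quorn → Fenn = 19 min.

19 min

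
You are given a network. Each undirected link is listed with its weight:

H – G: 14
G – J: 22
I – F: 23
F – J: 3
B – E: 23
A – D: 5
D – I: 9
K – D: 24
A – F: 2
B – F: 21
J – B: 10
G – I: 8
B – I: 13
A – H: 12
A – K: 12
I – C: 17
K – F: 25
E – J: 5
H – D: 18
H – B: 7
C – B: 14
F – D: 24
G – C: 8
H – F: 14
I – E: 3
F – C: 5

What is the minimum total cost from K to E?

22

Candidate routes:
K → A → F → J → E: 12+2+3+5 = 22
K → A → D → I → E: 12+5+9+3 = 29
K → F → J → E: 25+3+5 = 33
The minimum is 22 via K → A → F → J → E.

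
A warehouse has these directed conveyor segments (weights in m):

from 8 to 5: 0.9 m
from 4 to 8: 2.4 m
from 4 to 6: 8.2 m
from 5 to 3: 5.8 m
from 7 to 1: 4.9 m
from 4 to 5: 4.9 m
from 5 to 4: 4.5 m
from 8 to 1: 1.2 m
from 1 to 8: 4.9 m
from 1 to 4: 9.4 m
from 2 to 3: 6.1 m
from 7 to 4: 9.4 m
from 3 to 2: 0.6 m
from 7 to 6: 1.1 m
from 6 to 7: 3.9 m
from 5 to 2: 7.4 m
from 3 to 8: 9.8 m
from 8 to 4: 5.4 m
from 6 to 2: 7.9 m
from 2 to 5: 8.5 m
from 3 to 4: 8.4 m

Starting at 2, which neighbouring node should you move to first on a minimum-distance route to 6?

5

Candidate routes:
2–3–8–5–4–6: 6.1+9.8+0.9+4.5+8.2 = 29.5
2–5–4–6: 8.5+4.5+8.2 = 21.2
2–3–4–6: 6.1+8.4+8.2 = 22.7
The minimum is 21.2 m via 2–5–4–6.
So from 2 the first move is to 5.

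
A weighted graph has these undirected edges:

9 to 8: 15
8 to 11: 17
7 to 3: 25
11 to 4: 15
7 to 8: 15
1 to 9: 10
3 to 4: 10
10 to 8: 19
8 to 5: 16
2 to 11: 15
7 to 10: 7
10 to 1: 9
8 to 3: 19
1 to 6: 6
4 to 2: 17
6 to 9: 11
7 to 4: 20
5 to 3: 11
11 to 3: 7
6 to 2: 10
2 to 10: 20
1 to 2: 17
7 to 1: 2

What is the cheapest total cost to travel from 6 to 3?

32

Enumerating some paths:
6–1–7–3: 6+2+25 = 33
6–2–11–3: 10+15+7 = 32
6–2–4–3: 10+17+10 = 37
Cheapest is 6–2–11–3 at 32.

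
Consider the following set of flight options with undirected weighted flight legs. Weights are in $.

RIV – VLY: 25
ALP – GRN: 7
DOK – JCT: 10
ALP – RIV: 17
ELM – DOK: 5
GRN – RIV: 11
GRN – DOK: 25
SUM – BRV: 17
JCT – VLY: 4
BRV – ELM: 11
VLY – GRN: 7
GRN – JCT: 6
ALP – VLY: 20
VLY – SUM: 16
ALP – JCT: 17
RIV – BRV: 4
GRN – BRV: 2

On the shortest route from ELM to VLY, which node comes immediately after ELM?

Enumerating some paths:
ELM → BRV → GRN → JCT → VLY: 11+2+6+4 = 23
ELM → BRV → GRN → VLY: 11+2+7 = 20
ELM → DOK → JCT → VLY: 5+10+4 = 19
The minimum is $19 via ELM → DOK → JCT → VLY.
So from ELM the first move is to DOK.

DOK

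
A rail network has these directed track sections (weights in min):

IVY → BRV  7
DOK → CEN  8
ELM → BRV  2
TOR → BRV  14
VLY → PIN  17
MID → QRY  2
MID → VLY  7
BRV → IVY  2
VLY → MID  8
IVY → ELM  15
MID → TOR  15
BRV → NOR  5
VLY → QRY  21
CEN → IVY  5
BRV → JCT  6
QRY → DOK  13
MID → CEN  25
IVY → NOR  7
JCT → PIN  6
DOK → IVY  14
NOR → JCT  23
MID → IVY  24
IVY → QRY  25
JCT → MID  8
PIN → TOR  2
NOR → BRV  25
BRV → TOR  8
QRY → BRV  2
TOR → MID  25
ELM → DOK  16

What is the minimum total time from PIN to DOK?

42 min

Settle nodes by increasing distance from PIN:
PIN: 0
TOR: 2  (via PIN)
BRV: 16  (via TOR)
IVY: 18  (via BRV)
NOR: 21  (via BRV)
JCT: 22  (via BRV)
MID: 27  (via TOR)
QRY: 29  (via MID)
ELM: 33  (via IVY)
VLY: 34  (via MID)
DOK: 42  (via QRY)
Shortest route: PIN → TOR → MID → QRY → DOK = 42 min.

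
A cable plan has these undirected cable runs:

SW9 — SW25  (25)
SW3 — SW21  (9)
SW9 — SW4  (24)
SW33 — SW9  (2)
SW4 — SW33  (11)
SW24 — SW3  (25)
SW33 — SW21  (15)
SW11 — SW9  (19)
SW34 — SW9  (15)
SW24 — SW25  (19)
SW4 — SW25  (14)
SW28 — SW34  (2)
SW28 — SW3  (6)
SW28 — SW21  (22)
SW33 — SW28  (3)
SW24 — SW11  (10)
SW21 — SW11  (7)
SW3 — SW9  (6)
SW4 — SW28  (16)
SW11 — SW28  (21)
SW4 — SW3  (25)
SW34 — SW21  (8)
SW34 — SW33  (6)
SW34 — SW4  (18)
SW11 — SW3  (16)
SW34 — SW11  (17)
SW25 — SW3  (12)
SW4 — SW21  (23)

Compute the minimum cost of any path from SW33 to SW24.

30

Settle nodes by increasing distance from SW33:
SW33: 0
SW9: 2  (via SW33)
SW28: 3  (via SW33)
SW34: 5  (via SW28)
SW3: 8  (via SW9)
SW4: 11  (via SW33)
SW21: 13  (via SW34)
SW11: 20  (via SW21)
SW25: 20  (via SW3)
SW24: 30  (via SW11)
Shortest route: SW33–SW28–SW34–SW21–SW11–SW24 = 30.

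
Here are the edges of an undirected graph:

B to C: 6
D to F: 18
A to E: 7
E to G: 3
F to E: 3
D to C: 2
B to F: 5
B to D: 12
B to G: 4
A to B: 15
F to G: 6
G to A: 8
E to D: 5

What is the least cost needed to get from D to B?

Compare a few routes:
D–B: 12 = 12
D–E–G–B: 5+3+4 = 12
D–C–B: 2+6 = 8
The minimum is 8 via D–C–B.

8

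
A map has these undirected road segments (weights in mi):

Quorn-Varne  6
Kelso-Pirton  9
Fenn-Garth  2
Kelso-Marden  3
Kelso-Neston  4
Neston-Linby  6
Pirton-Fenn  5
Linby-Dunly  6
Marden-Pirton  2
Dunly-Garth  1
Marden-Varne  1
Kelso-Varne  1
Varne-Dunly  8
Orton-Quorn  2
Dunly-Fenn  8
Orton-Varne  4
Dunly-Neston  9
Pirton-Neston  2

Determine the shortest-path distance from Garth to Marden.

9 mi

Settle nodes by increasing distance from Garth:
Garth: 0
Dunly: 1  (via Garth)
Fenn: 2  (via Garth)
Pirton: 7  (via Fenn)
Linby: 7  (via Dunly)
Neston: 9  (via Pirton)
Varne: 9  (via Dunly)
Marden: 9  (via Pirton)
Shortest route: Garth → Fenn → Pirton → Marden = 9 mi.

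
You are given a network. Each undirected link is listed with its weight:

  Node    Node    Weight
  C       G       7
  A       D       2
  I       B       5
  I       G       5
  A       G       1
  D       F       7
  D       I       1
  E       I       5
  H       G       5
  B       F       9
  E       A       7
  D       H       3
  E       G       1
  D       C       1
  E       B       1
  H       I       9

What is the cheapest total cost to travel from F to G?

Running Dijkstra from F:
F: 0
D: 7  (via F)
C: 8  (via D)
I: 8  (via D)
A: 9  (via D)
B: 9  (via F)
E: 10  (via B)
G: 10  (via A)
Shortest route: F–D–A–G = 10.

10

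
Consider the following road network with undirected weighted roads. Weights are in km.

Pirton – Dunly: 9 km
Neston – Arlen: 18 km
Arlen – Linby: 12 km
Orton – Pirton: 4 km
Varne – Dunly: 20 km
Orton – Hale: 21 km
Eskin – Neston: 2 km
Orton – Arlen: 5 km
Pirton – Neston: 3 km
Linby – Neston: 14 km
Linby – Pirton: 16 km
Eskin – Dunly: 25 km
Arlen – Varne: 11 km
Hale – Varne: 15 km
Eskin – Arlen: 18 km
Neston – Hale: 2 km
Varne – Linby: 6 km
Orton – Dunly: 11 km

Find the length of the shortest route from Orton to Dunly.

Compare a few routes:
Orton → Dunly: 11 = 11
Orton → Pirton → Dunly: 4+9 = 13
Cheapest is Orton → Dunly at 11 km.

11 km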